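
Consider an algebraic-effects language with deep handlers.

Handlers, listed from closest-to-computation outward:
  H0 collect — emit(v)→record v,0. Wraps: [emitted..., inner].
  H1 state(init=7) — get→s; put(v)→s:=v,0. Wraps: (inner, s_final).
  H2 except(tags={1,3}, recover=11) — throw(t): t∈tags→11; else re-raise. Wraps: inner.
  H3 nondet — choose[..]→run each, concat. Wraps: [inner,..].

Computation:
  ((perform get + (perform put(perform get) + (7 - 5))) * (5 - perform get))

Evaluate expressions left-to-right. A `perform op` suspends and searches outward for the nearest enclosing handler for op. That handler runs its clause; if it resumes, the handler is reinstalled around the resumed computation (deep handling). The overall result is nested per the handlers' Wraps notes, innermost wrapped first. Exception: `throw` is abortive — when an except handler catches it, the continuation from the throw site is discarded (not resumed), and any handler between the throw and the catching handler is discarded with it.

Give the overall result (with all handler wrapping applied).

Step-by-step:
get @ H1 ⇒ 7
get @ H1 ⇒ 7
put(7) @ H1 ⇒ s:=7
get @ H1 ⇒ 7
H0 returns [-18]
H1 returns ([-18], 7)
H2 returns ([-18], 7)
H3 returns [([-18], 7)]
= [([-18], 7)]

Answer: [([-18], 7)]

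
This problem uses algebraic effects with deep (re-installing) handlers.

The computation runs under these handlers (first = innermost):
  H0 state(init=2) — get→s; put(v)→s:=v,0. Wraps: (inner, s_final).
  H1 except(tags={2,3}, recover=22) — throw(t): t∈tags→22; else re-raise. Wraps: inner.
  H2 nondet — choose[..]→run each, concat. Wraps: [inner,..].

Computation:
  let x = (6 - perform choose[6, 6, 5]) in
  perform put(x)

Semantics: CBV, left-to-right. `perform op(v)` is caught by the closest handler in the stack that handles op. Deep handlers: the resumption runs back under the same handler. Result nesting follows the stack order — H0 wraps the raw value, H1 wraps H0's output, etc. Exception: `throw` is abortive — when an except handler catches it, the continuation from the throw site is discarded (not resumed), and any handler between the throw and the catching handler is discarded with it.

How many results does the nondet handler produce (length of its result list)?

Answer: 3

Evaluation trace:
choose[6, 6, 5] @ H2
  branch[0] choose=6:
    put(0) @ H0 ⇒ s:=0
    H0 returns (0, 0)
    H1 returns (0, 0)
    H2 returns [(0, 0)]
  branch[1] choose=6:
    put(0) @ H0 ⇒ s:=0
    H0 returns (0, 0)
    H1 returns (0, 0)
    H2 returns [(0, 0)]
  branch[2] choose=5:
    put(1) @ H0 ⇒ s:=1
    H0 returns (0, 1)
    H1 returns (0, 1)
    H2 returns [(0, 1)]
= [(0, 0), (0, 0), (0, 1)]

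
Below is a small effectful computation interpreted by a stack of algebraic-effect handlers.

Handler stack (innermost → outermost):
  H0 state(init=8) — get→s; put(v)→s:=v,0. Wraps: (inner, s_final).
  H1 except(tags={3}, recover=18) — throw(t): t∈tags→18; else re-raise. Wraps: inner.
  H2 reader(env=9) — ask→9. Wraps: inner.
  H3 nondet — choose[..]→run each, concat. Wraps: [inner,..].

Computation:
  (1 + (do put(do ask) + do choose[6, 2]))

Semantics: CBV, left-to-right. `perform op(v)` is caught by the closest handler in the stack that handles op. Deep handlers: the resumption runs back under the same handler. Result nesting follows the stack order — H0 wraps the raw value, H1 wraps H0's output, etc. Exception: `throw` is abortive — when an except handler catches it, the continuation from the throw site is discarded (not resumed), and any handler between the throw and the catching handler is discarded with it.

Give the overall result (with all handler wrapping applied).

Step-by-step:
ask @ H2 ⇒ 9
put(9) @ H0 ⇒ s:=9
choose[6, 2] @ H3
  branch[0] choose=6:
    H0 returns (7, 9)
    H1 returns (7, 9)
    H2 returns (7, 9)
    H3 returns [(7, 9)]
  branch[1] choose=2:
    H0 returns (3, 9)
    H1 returns (3, 9)
    H2 returns (3, 9)
    H3 returns [(3, 9)]
= [(7, 9), (3, 9)]

Answer: [(7, 9), (3, 9)]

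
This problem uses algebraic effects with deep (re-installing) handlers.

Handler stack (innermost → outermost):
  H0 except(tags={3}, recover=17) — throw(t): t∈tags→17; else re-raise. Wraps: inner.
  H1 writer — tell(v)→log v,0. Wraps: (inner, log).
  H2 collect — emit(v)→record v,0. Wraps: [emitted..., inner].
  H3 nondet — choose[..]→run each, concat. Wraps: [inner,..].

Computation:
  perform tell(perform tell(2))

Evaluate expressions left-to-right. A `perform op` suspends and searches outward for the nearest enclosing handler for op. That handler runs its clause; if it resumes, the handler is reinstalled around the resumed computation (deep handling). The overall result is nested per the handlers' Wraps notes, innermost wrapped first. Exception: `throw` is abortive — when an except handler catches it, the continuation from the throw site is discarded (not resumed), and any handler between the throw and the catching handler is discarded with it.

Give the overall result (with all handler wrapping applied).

Answer: [[(0, (2, 0))]]

Evaluation trace:
tell(2) @ H1 ⇒ log+=2
tell(0) @ H1 ⇒ log+=0
H0 returns 0
H1 returns (0, (2, 0))
H2 returns [(0, (2, 0))]
H3 returns [[(0, (2, 0))]]
= [[(0, (2, 0))]]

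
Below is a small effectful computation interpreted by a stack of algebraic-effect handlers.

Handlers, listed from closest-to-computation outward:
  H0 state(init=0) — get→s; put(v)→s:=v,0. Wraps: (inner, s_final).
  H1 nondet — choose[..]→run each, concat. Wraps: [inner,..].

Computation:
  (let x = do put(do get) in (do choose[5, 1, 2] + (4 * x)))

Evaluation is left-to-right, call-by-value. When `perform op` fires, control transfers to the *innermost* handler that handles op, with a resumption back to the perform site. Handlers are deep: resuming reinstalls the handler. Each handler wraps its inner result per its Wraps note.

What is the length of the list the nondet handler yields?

Answer: 3

Working:
get @ H0 ⇒ 0
put(0) @ H0 ⇒ s:=0
choose[5, 1, 2] @ H1
  branch[0] choose=5:
    H0 returns (5, 0)
    H1 returns [(5, 0)]
  branch[1] choose=1:
    H0 returns (1, 0)
    H1 returns [(1, 0)]
  branch[2] choose=2:
    H0 returns (2, 0)
    H1 returns [(2, 0)]
= [(5, 0), (1, 0), (2, 0)]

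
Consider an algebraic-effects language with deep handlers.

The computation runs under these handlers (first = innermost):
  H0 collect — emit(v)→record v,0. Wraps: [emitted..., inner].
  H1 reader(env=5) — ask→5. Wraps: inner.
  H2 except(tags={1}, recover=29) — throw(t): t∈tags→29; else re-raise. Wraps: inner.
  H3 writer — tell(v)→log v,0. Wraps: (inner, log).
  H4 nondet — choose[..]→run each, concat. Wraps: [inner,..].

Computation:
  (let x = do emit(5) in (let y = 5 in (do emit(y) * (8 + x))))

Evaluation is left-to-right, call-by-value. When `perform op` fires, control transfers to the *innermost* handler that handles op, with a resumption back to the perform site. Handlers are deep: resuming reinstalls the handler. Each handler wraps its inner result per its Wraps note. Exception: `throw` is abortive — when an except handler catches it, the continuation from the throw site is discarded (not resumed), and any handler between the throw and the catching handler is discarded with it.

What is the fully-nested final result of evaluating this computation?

Evaluation trace:
emit(5) @ H0 ⇒ out+=5
emit(5) @ H0 ⇒ out+=5
H0 returns [5, 5, 0]
H1 returns [5, 5, 0]
H2 returns [5, 5, 0]
H3 returns ([5, 5, 0], ())
H4 returns [([5, 5, 0], ())]
= [([5, 5, 0], ())]

Answer: [([5, 5, 0], ())]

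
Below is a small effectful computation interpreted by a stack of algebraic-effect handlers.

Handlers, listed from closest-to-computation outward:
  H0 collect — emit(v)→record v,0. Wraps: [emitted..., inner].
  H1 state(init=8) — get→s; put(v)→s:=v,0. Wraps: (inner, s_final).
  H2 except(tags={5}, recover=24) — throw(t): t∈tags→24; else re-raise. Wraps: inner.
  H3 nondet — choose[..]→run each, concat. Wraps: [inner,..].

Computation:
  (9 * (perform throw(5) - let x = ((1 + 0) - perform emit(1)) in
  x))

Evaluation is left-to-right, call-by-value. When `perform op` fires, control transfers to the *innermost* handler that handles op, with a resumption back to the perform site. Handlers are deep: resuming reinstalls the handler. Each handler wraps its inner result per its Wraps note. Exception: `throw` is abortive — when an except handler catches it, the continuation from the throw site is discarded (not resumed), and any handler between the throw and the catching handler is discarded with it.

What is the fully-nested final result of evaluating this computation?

Working:
throw(5) @ H2 caught ⇒ 24
H3 returns [24]
= [24]

Answer: [24]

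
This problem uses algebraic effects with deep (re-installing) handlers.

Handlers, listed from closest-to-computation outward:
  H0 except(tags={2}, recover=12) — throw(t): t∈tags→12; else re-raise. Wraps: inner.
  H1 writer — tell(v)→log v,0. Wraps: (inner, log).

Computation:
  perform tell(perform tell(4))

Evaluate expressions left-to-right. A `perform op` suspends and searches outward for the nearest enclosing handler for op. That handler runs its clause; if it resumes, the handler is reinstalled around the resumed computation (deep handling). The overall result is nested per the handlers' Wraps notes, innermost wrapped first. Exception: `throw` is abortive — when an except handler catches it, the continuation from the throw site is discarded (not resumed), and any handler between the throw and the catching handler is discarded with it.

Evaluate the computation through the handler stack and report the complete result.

Evaluation trace:
tell(4) @ H1 ⇒ log+=4
tell(0) @ H1 ⇒ log+=0
H0 returns 0
H1 returns (0, (4, 0))
= (0, (4, 0))

Answer: (0, (4, 0))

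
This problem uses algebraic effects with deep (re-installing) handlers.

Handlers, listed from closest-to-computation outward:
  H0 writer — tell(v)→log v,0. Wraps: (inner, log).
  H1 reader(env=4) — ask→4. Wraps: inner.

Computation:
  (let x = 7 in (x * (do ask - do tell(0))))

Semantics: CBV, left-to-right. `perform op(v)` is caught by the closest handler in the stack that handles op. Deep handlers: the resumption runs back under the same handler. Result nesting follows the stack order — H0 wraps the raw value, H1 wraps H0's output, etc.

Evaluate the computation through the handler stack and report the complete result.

Answer: (28, (0))

Step-by-step:
ask @ H1 ⇒ 4
tell(0) @ H0 ⇒ log+=0
H0 returns (28, (0))
H1 returns (28, (0))
= (28, (0))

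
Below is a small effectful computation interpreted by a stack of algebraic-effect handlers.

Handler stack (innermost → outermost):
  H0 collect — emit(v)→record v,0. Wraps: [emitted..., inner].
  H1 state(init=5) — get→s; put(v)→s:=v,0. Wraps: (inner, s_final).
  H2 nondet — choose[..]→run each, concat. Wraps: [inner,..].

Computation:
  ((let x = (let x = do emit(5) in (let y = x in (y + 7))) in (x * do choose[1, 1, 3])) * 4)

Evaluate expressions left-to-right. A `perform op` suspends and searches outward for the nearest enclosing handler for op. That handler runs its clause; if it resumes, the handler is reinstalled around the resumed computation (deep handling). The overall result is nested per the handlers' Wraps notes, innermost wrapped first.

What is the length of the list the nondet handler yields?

Answer: 3

Evaluation trace:
emit(5) @ H0 ⇒ out+=5
choose[1, 1, 3] @ H2
  branch[0] choose=1:
    H0 returns [5, 28]
    H1 returns ([5, 28], 5)
    H2 returns [([5, 28], 5)]
  branch[1] choose=1:
    H0 returns [5, 28]
    H1 returns ([5, 28], 5)
    H2 returns [([5, 28], 5)]
  branch[2] choose=3:
    H0 returns [5, 84]
    H1 returns ([5, 84], 5)
    H2 returns [([5, 84], 5)]
= [([5, 28], 5), ([5, 28], 5), ([5, 84], 5)]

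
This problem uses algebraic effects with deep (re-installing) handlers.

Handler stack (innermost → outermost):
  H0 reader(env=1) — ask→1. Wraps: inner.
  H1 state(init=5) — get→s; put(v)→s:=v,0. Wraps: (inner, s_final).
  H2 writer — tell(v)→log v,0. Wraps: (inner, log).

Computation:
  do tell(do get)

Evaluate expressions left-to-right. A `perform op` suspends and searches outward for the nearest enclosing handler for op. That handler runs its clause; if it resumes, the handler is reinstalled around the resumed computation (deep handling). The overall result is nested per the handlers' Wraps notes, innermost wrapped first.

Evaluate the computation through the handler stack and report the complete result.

Answer: ((0, 5), (5))

Evaluation trace:
get @ H1 ⇒ 5
tell(5) @ H2 ⇒ log+=5
H0 returns 0
H1 returns (0, 5)
H2 returns ((0, 5), (5))
= ((0, 5), (5))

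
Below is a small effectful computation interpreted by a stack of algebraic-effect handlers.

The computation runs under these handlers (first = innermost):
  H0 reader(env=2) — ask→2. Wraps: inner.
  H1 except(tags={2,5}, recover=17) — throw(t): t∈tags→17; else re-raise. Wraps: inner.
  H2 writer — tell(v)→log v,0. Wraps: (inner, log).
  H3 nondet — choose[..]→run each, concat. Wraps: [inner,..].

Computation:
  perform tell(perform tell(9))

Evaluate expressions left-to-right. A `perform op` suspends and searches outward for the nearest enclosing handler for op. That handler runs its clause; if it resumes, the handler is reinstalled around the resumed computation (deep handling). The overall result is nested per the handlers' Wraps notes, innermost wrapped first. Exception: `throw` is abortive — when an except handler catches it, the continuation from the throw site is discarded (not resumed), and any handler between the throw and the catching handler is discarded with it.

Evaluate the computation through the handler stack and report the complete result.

Answer: [(0, (9, 0))]

Evaluation trace:
tell(9) @ H2 ⇒ log+=9
tell(0) @ H2 ⇒ log+=0
H0 returns 0
H1 returns 0
H2 returns (0, (9, 0))
H3 returns [(0, (9, 0))]
= [(0, (9, 0))]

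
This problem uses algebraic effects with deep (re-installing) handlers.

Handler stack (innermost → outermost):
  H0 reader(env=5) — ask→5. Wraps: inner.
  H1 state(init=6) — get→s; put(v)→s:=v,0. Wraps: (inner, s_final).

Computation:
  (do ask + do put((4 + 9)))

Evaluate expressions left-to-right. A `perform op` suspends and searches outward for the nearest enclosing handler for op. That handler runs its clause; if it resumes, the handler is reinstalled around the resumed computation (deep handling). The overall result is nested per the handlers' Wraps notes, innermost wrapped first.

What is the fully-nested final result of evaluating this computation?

Step-by-step:
ask @ H0 ⇒ 5
put(13) @ H1 ⇒ s:=13
H0 returns 5
H1 returns (5, 13)
= (5, 13)

Answer: (5, 13)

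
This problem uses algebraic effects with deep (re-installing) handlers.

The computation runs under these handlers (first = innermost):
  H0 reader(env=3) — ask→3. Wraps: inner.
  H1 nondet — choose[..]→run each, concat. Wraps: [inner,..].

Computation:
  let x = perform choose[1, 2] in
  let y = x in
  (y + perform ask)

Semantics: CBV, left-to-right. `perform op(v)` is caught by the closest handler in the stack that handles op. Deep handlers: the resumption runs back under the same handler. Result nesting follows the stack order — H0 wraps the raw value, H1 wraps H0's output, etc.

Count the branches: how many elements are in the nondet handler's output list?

Step-by-step:
choose[1, 2] @ H1
  branch[0] choose=1:
    ask @ H0 ⇒ 3
    H0 returns 4
    H1 returns [4]
  branch[1] choose=2:
    ask @ H0 ⇒ 3
    H0 returns 5
    H1 returns [5]
= [4, 5]

Answer: 2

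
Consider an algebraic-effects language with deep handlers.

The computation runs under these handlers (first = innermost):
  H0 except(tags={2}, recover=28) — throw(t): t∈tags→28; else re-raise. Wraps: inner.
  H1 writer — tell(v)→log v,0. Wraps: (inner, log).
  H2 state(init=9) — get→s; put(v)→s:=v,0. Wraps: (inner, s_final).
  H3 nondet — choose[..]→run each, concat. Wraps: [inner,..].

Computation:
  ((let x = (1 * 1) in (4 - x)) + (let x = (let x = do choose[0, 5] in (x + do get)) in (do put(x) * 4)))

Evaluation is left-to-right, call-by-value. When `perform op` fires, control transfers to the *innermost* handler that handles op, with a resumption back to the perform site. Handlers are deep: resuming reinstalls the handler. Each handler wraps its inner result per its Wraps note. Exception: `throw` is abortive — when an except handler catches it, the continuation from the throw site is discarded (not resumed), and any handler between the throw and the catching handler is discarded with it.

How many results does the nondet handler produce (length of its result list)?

Answer: 2

Step-by-step:
choose[0, 5] @ H3
  branch[0] choose=0:
    get @ H2 ⇒ 9
    put(9) @ H2 ⇒ s:=9
    H0 returns 3
    H1 returns (3, ())
    H2 returns ((3, ()), 9)
    H3 returns [((3, ()), 9)]
  branch[1] choose=5:
    get @ H2 ⇒ 9
    put(14) @ H2 ⇒ s:=14
    H0 returns 3
    H1 returns (3, ())
    H2 returns ((3, ()), 14)
    H3 returns [((3, ()), 14)]
= [((3, ()), 9), ((3, ()), 14)]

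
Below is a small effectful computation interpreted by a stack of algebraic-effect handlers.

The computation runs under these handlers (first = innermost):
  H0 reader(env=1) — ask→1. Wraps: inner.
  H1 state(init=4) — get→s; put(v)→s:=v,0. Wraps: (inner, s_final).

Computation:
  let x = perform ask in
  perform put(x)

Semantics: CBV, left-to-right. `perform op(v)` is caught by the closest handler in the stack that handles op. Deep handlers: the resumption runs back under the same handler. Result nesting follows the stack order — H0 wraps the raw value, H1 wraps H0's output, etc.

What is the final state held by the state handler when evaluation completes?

Working:
ask @ H0 ⇒ 1
put(1) @ H1 ⇒ s:=1
H0 returns 0
H1 returns (0, 1)
= (0, 1)

Answer: 1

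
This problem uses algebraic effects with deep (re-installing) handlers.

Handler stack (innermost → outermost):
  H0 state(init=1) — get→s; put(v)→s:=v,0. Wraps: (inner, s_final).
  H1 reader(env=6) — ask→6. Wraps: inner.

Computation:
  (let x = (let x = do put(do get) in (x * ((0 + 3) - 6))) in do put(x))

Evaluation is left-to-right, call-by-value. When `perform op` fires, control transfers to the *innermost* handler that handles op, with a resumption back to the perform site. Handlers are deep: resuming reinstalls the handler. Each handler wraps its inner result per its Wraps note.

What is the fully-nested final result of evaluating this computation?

Answer: (0, 0)

Working:
get @ H0 ⇒ 1
put(1) @ H0 ⇒ s:=1
put(0) @ H0 ⇒ s:=0
H0 returns (0, 0)
H1 returns (0, 0)
= (0, 0)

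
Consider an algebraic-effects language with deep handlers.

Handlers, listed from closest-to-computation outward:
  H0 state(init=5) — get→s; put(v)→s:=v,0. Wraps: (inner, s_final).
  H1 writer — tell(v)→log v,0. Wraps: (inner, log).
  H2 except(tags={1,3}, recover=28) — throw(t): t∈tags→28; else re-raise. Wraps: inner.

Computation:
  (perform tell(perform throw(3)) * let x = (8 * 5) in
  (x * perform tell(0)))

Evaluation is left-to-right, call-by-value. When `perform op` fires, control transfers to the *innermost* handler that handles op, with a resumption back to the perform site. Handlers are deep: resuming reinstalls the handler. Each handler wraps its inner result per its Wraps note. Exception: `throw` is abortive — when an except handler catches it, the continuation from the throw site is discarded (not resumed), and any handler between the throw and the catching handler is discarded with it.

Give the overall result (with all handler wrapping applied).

Step-by-step:
throw(3) @ H2 caught ⇒ 28
= 28

Answer: 28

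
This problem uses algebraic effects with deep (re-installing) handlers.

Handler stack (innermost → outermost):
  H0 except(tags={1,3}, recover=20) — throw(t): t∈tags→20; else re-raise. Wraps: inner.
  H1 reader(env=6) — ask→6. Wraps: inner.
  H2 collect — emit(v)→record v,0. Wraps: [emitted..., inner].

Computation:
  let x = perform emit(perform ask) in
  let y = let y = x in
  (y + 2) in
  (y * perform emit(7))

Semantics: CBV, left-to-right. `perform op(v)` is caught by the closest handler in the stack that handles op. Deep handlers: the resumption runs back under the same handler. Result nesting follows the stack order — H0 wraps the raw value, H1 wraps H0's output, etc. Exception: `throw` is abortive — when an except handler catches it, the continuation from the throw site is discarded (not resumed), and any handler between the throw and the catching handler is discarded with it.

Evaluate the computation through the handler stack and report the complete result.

Evaluation trace:
ask @ H1 ⇒ 6
emit(6) @ H2 ⇒ out+=6
emit(7) @ H2 ⇒ out+=7
H0 returns 0
H1 returns 0
H2 returns [6, 7, 0]
= [6, 7, 0]

Answer: [6, 7, 0]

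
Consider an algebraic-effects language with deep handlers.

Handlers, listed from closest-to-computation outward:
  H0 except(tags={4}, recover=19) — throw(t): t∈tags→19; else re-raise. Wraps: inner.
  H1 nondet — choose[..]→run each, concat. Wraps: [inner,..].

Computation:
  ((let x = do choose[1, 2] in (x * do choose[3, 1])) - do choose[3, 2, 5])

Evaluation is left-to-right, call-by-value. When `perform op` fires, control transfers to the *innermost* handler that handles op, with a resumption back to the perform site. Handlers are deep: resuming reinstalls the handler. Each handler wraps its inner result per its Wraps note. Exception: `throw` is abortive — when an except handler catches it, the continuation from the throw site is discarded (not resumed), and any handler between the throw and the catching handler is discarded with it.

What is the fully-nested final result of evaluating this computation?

Answer: [0, 1, -2, -2, -1, -4, 3, 4, 1, -1, 0, -3]

Evaluation trace:
choose[1, 2] @ H1
  branch[0] choose=1:
    choose[3, 1] @ H1
      branch[0] choose=3:
        choose[3, 2, 5] @ H1
          branch[0] choose=3:
            H0 returns 0
            H1 returns [0]
          branch[1] choose=2:
            H0 returns 1
            H1 returns [1]
          branch[2] choose=5:
            H0 returns -2
            H1 returns [-2]
      branch[1] choose=1:
        choose[3, 2, 5] @ H1
          branch[0] choose=3:
            H0 returns -2
            H1 returns [-2]
          branch[1] choose=2:
            H0 returns -1
            H1 returns [-1]
          branch[2] choose=5:
            H0 returns -4
            H1 returns [-4]
  branch[1] choose=2:
    choose[3, 1] @ H1
      branch[0] choose=3:
        choose[3, 2, 5] @ H1
          branch[0] choose=3:
            H0 returns 3
            H1 returns [3]
          branch[1] choose=2:
            H0 returns 4
            H1 returns [4]
          branch[2] choose=5:
            H0 returns 1
            H1 returns [1]
      branch[1] choose=1:
        choose[3, 2, 5] @ H1
          branch[0] choose=3:
            H0 returns -1
            H1 returns [-1]
          branch[1] choose=2:
            H0 returns 0
            H1 returns [0]
          branch[2] choose=5:
            H0 returns -3
            H1 returns [-3]
= [0, 1, -2, -2, -1, -4, 3, 4, 1, -1, 0, -3]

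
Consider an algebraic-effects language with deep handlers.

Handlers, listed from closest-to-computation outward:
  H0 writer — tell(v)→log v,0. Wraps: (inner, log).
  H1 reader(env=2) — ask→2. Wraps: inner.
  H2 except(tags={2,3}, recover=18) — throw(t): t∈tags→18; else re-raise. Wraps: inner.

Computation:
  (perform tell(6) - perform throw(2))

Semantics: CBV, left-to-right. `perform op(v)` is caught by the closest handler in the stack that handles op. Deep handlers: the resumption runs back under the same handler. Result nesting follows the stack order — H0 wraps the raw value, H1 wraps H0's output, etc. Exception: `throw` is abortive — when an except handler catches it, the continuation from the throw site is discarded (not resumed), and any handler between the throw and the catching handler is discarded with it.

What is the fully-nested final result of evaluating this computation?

Answer: 18

Working:
tell(6) @ H0 ⇒ log+=6
throw(2) @ H2 caught ⇒ 18
= 18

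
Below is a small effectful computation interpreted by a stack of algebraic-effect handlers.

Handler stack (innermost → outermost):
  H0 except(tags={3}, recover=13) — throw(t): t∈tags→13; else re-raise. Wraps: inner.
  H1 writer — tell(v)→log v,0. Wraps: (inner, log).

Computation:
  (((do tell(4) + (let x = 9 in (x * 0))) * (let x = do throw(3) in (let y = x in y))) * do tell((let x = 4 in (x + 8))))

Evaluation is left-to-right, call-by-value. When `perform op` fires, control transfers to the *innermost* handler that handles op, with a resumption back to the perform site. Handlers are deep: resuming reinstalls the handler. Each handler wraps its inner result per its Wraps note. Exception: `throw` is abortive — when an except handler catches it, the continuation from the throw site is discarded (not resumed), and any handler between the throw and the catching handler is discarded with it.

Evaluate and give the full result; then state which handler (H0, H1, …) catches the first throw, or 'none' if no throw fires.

Step-by-step:
tell(4) @ H1 ⇒ log+=4
throw(3) @ H0 caught ⇒ 13
H1 returns (13, (4))
= (13, (4))

Answer: (13, (4)) ; first throw caught by: H0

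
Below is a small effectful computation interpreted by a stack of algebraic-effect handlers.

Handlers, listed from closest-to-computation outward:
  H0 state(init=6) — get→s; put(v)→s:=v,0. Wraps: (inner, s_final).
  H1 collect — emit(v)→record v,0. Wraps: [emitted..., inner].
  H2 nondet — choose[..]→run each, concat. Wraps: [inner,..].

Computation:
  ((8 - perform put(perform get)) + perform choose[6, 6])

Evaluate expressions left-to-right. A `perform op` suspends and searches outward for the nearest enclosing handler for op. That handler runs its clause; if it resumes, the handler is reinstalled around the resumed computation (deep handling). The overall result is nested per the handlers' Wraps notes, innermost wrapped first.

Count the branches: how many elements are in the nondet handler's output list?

Answer: 2

Working:
get @ H0 ⇒ 6
put(6) @ H0 ⇒ s:=6
choose[6, 6] @ H2
  branch[0] choose=6:
    H0 returns (14, 6)
    H1 returns [(14, 6)]
    H2 returns [[(14, 6)]]
  branch[1] choose=6:
    H0 returns (14, 6)
    H1 returns [(14, 6)]
    H2 returns [[(14, 6)]]
= [[(14, 6)], [(14, 6)]]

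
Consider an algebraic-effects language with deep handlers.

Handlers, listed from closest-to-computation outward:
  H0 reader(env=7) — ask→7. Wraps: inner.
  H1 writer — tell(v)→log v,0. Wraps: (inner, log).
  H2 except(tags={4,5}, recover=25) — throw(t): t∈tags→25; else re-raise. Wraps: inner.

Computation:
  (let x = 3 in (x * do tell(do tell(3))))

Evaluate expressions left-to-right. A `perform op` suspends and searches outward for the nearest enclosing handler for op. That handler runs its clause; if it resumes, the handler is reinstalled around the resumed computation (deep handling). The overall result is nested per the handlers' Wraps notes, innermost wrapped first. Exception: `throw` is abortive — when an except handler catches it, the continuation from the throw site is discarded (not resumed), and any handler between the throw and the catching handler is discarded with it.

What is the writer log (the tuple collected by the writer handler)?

Answer: (3, 0)

Working:
tell(3) @ H1 ⇒ log+=3
tell(0) @ H1 ⇒ log+=0
H0 returns 0
H1 returns (0, (3, 0))
H2 returns (0, (3, 0))
= (0, (3, 0))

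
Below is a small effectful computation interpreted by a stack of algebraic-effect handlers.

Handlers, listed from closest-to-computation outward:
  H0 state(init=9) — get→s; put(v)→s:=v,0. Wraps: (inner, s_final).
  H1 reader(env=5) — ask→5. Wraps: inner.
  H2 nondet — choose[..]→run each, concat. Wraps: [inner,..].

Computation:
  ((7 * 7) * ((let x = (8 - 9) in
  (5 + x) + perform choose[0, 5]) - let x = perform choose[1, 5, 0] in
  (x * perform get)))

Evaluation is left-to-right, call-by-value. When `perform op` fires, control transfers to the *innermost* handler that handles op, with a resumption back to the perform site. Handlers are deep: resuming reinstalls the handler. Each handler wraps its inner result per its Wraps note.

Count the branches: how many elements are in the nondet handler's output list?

Answer: 6

Working:
choose[0, 5] @ H2
  branch[0] choose=0:
    choose[1, 5, 0] @ H2
      branch[0] choose=1:
        get @ H0 ⇒ 9
        H0 returns (-245, 9)
        H1 returns (-245, 9)
        H2 returns [(-245, 9)]
      branch[1] choose=5:
        get @ H0 ⇒ 9
        H0 returns (-2009, 9)
        H1 returns (-2009, 9)
        H2 returns [(-2009, 9)]
      branch[2] choose=0:
        get @ H0 ⇒ 9
        H0 returns (196, 9)
        H1 returns (196, 9)
        H2 returns [(196, 9)]
  branch[1] choose=5:
    choose[1, 5, 0] @ H2
      branch[0] choose=1:
        get @ H0 ⇒ 9
        H0 returns (0, 9)
        H1 returns (0, 9)
        H2 returns [(0, 9)]
      branch[1] choose=5:
        get @ H0 ⇒ 9
        H0 returns (-1764, 9)
        H1 returns (-1764, 9)
        H2 returns [(-1764, 9)]
      branch[2] choose=0:
        get @ H0 ⇒ 9
        H0 returns (441, 9)
        H1 returns (441, 9)
        H2 returns [(441, 9)]
= [(-245, 9), (-2009, 9), (196, 9), (0, 9), (-1764, 9), (441, 9)]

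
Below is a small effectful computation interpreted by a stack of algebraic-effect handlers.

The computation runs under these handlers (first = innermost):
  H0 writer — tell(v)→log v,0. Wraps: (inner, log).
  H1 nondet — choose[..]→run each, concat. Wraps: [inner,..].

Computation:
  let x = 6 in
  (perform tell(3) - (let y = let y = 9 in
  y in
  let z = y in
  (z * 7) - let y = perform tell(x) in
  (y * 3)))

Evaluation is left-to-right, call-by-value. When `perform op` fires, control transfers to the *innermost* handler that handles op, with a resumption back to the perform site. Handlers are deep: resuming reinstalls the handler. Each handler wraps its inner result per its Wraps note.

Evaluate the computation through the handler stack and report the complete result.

Working:
tell(3) @ H0 ⇒ log+=3
tell(6) @ H0 ⇒ log+=6
H0 returns (-63, (3, 6))
H1 returns [(-63, (3, 6))]
= [(-63, (3, 6))]

Answer: [(-63, (3, 6))]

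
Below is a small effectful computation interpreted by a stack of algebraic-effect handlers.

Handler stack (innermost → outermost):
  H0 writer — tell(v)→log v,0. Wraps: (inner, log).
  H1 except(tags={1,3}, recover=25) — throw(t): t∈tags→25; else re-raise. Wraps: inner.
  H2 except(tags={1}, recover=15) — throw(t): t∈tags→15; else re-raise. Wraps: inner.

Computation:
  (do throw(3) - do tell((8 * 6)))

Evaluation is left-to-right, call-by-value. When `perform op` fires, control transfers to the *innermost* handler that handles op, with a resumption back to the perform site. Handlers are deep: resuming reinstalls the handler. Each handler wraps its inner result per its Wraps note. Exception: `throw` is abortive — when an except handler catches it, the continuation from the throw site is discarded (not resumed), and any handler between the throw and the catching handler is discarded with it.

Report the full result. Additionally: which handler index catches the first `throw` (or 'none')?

Answer: 25 ; first throw caught by: H1

Working:
throw(3) @ H1 caught ⇒ 25
H2 returns 25
= 25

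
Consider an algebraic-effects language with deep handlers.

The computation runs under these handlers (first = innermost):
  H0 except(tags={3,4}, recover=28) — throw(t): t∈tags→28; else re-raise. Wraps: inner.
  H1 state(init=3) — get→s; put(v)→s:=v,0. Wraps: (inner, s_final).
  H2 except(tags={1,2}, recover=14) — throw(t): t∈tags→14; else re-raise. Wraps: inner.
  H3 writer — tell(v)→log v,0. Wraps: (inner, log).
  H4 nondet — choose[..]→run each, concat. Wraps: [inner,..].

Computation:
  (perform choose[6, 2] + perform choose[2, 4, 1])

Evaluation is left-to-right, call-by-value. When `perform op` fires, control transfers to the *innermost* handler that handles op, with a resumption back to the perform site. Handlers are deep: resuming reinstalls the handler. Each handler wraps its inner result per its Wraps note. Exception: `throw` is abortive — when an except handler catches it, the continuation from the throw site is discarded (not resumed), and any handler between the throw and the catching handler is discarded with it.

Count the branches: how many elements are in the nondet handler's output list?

Working:
choose[6, 2] @ H4
  branch[0] choose=6:
    choose[2, 4, 1] @ H4
      branch[0] choose=2:
        H0 returns 8
        H1 returns (8, 3)
        H2 returns (8, 3)
        H3 returns ((8, 3), ())
        H4 returns [((8, 3), ())]
      branch[1] choose=4:
        H0 returns 10
        H1 returns (10, 3)
        H2 returns (10, 3)
        H3 returns ((10, 3), ())
        H4 returns [((10, 3), ())]
      branch[2] choose=1:
        H0 returns 7
        H1 returns (7, 3)
        H2 returns (7, 3)
        H3 returns ((7, 3), ())
        H4 returns [((7, 3), ())]
  branch[1] choose=2:
    choose[2, 4, 1] @ H4
      branch[0] choose=2:
        H0 returns 4
        H1 returns (4, 3)
        H2 returns (4, 3)
        H3 returns ((4, 3), ())
        H4 returns [((4, 3), ())]
      branch[1] choose=4:
        H0 returns 6
        H1 returns (6, 3)
        H2 returns (6, 3)
        H3 returns ((6, 3), ())
        H4 returns [((6, 3), ())]
      branch[2] choose=1:
        H0 returns 3
        H1 returns (3, 3)
        H2 returns (3, 3)
        H3 returns ((3, 3), ())
        H4 returns [((3, 3), ())]
= [((8, 3), ()), ((10, 3), ()), ((7, 3), ()), ((4, 3), ()), ((6, 3), ()), ((3, 3), ())]

Answer: 6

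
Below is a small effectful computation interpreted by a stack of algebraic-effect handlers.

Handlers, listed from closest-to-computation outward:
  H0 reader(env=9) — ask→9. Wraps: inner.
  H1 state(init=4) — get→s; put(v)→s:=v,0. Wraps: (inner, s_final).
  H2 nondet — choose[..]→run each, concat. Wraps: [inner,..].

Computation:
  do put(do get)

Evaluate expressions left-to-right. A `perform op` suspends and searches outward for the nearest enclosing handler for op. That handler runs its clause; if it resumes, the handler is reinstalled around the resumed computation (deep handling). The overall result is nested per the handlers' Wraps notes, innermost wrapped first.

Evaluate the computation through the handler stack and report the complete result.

Answer: [(0, 4)]

Step-by-step:
get @ H1 ⇒ 4
put(4) @ H1 ⇒ s:=4
H0 returns 0
H1 returns (0, 4)
H2 returns [(0, 4)]
= [(0, 4)]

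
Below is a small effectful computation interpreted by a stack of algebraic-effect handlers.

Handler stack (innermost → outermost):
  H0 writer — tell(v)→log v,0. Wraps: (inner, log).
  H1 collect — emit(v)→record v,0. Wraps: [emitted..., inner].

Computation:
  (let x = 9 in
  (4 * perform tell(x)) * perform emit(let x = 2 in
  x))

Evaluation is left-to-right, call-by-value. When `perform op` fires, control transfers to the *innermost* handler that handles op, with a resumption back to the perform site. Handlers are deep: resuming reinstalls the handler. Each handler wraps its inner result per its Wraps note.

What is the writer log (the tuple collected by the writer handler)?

Answer: (9)

Evaluation trace:
tell(9) @ H0 ⇒ log+=9
emit(2) @ H1 ⇒ out+=2
H0 returns (0, (9))
H1 returns [2, (0, (9))]
= [2, (0, (9))]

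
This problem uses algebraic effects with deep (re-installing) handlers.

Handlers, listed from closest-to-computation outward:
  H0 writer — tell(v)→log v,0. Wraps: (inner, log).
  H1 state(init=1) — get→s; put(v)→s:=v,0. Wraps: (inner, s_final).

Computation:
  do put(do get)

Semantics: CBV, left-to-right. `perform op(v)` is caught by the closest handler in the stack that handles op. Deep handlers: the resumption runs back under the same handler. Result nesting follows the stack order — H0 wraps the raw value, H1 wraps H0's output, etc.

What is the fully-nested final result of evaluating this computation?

Answer: ((0, ()), 1)

Working:
get @ H1 ⇒ 1
put(1) @ H1 ⇒ s:=1
H0 returns (0, ())
H1 returns ((0, ()), 1)
= ((0, ()), 1)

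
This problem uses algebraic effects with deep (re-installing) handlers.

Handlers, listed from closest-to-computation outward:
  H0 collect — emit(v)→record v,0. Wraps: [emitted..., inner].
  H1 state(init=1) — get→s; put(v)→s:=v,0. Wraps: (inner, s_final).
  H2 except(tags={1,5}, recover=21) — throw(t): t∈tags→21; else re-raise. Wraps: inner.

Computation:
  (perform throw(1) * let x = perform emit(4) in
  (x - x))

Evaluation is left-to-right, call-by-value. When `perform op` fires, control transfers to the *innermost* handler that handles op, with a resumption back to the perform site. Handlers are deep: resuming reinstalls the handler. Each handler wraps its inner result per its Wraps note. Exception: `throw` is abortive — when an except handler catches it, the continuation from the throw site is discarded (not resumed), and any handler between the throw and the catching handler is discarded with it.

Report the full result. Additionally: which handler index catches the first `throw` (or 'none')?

Answer: 21 ; first throw caught by: H2

Working:
throw(1) @ H2 caught ⇒ 21
= 21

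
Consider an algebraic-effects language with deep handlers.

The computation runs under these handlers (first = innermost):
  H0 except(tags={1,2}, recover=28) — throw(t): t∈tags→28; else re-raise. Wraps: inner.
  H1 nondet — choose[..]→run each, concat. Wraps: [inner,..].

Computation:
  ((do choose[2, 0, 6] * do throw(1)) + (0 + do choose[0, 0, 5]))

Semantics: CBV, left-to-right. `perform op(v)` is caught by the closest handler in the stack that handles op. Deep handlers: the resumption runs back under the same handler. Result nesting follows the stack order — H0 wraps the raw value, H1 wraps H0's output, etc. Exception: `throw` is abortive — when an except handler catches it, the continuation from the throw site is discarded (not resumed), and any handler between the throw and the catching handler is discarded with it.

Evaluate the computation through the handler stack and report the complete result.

Step-by-step:
choose[2, 0, 6] @ H1
  branch[0] choose=2:
    throw(1) @ H0 caught ⇒ 28
    H1 returns [28]
  branch[1] choose=0:
    throw(1) @ H0 caught ⇒ 28
    H1 returns [28]
  branch[2] choose=6:
    throw(1) @ H0 caught ⇒ 28
    H1 returns [28]
= [28, 28, 28]

Answer: [28, 28, 28]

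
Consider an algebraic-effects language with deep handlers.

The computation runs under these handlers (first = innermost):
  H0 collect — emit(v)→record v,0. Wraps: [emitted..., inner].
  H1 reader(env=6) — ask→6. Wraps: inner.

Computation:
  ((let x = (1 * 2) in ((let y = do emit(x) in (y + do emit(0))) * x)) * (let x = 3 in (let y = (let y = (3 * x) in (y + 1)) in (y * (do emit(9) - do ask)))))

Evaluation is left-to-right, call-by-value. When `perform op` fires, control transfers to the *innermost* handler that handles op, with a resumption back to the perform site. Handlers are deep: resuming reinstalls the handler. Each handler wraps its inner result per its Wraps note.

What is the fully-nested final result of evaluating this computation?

Answer: [2, 0, 9, 0]

Evaluation trace:
emit(2) @ H0 ⇒ out+=2
emit(0) @ H0 ⇒ out+=0
emit(9) @ H0 ⇒ out+=9
ask @ H1 ⇒ 6
H0 returns [2, 0, 9, 0]
H1 returns [2, 0, 9, 0]
= [2, 0, 9, 0]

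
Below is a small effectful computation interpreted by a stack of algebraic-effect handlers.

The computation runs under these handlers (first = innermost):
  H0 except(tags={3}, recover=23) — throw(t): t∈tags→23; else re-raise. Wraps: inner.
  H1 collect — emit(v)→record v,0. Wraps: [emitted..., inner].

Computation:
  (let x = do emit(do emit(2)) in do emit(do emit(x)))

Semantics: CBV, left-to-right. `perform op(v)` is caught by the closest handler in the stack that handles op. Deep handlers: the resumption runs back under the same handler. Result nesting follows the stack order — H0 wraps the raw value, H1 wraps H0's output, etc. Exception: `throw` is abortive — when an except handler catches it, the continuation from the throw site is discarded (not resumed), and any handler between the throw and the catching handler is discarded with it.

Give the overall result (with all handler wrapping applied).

Answer: [2, 0, 0, 0, 0]

Working:
emit(2) @ H1 ⇒ out+=2
emit(0) @ H1 ⇒ out+=0
emit(0) @ H1 ⇒ out+=0
emit(0) @ H1 ⇒ out+=0
H0 returns 0
H1 returns [2, 0, 0, 0, 0]
= [2, 0, 0, 0, 0]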